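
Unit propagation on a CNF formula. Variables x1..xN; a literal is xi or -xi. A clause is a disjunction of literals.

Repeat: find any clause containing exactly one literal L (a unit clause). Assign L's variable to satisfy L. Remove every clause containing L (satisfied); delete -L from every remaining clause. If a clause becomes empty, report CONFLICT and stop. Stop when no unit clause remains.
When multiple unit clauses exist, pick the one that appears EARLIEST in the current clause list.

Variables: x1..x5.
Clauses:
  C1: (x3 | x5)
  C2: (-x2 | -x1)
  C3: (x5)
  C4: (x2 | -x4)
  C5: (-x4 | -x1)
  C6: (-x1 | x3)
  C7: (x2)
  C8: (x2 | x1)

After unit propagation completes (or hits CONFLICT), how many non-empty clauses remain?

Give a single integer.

unit clause [5] forces x5=T; simplify:
  satisfied 2 clause(s); 6 remain; assigned so far: [5]
unit clause [2] forces x2=T; simplify:
  drop -2 from [-2, -1] -> [-1]
  satisfied 3 clause(s); 3 remain; assigned so far: [2, 5]
unit clause [-1] forces x1=F; simplify:
  satisfied 3 clause(s); 0 remain; assigned so far: [1, 2, 5]

Answer: 0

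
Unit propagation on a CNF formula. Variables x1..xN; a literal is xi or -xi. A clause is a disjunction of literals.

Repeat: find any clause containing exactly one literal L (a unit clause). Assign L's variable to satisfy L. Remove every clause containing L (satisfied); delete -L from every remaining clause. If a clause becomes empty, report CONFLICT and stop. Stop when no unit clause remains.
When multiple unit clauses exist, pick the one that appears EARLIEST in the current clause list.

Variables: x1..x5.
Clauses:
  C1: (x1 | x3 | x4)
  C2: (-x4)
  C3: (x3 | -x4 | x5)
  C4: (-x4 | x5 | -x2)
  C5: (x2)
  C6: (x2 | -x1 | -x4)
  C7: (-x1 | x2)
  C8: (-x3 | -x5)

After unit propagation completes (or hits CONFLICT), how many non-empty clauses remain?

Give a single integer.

unit clause [-4] forces x4=F; simplify:
  drop 4 from [1, 3, 4] -> [1, 3]
  satisfied 4 clause(s); 4 remain; assigned so far: [4]
unit clause [2] forces x2=T; simplify:
  satisfied 2 clause(s); 2 remain; assigned so far: [2, 4]

Answer: 2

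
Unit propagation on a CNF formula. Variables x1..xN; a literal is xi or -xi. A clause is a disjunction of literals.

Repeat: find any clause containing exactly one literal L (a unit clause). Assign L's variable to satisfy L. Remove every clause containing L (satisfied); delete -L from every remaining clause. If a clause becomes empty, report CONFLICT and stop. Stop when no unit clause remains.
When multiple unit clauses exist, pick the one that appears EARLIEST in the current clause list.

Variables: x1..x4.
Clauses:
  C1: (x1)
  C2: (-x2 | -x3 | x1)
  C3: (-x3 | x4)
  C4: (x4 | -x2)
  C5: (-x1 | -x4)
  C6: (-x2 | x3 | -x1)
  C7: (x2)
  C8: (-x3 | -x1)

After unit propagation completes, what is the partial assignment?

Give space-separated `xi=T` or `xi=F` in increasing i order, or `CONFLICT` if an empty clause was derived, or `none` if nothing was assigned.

unit clause [1] forces x1=T; simplify:
  drop -1 from [-1, -4] -> [-4]
  drop -1 from [-2, 3, -1] -> [-2, 3]
  drop -1 from [-3, -1] -> [-3]
  satisfied 2 clause(s); 6 remain; assigned so far: [1]
unit clause [-4] forces x4=F; simplify:
  drop 4 from [-3, 4] -> [-3]
  drop 4 from [4, -2] -> [-2]
  satisfied 1 clause(s); 5 remain; assigned so far: [1, 4]
unit clause [-3] forces x3=F; simplify:
  drop 3 from [-2, 3] -> [-2]
  satisfied 2 clause(s); 3 remain; assigned so far: [1, 3, 4]
unit clause [-2] forces x2=F; simplify:
  drop 2 from [2] -> [] (empty!)
  satisfied 2 clause(s); 1 remain; assigned so far: [1, 2, 3, 4]
CONFLICT (empty clause)

Answer: CONFLICT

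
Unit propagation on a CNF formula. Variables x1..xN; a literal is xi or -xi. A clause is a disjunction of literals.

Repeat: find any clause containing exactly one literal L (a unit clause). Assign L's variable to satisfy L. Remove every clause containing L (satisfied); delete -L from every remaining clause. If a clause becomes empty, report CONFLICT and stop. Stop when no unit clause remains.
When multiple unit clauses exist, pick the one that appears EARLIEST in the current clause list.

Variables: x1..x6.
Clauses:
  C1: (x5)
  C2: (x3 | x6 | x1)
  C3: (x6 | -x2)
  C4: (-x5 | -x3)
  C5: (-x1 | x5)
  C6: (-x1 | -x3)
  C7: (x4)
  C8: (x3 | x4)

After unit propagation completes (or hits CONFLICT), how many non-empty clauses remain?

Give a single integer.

Answer: 2

Derivation:
unit clause [5] forces x5=T; simplify:
  drop -5 from [-5, -3] -> [-3]
  satisfied 2 clause(s); 6 remain; assigned so far: [5]
unit clause [-3] forces x3=F; simplify:
  drop 3 from [3, 6, 1] -> [6, 1]
  drop 3 from [3, 4] -> [4]
  satisfied 2 clause(s); 4 remain; assigned so far: [3, 5]
unit clause [4] forces x4=T; simplify:
  satisfied 2 clause(s); 2 remain; assigned so far: [3, 4, 5]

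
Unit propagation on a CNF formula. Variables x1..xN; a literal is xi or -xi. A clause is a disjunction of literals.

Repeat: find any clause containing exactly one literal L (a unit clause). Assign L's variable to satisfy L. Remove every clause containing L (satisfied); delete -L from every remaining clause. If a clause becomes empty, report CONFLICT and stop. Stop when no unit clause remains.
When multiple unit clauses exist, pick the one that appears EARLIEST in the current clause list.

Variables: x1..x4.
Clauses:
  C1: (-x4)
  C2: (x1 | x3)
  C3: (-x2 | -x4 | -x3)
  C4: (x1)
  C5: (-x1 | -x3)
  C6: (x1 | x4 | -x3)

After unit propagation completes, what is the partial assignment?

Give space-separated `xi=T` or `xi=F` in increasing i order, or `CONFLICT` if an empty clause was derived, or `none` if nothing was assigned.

unit clause [-4] forces x4=F; simplify:
  drop 4 from [1, 4, -3] -> [1, -3]
  satisfied 2 clause(s); 4 remain; assigned so far: [4]
unit clause [1] forces x1=T; simplify:
  drop -1 from [-1, -3] -> [-3]
  satisfied 3 clause(s); 1 remain; assigned so far: [1, 4]
unit clause [-3] forces x3=F; simplify:
  satisfied 1 clause(s); 0 remain; assigned so far: [1, 3, 4]

Answer: x1=T x3=F x4=F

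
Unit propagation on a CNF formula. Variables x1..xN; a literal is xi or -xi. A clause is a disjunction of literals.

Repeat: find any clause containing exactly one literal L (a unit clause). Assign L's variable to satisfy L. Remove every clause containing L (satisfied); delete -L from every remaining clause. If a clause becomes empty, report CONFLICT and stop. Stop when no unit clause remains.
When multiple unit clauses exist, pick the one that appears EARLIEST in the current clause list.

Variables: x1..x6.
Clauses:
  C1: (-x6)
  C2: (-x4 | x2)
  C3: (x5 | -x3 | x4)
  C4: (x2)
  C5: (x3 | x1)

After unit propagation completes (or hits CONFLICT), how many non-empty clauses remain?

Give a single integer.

Answer: 2

Derivation:
unit clause [-6] forces x6=F; simplify:
  satisfied 1 clause(s); 4 remain; assigned so far: [6]
unit clause [2] forces x2=T; simplify:
  satisfied 2 clause(s); 2 remain; assigned so far: [2, 6]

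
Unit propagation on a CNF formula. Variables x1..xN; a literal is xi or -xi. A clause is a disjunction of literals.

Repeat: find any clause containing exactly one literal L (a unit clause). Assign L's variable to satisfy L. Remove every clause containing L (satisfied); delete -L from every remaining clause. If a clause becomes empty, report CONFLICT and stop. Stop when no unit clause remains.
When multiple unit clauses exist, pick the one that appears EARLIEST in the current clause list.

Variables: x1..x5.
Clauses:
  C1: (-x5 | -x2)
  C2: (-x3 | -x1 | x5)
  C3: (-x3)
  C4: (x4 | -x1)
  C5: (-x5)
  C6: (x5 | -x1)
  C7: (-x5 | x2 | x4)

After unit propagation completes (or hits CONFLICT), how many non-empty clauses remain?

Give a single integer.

unit clause [-3] forces x3=F; simplify:
  satisfied 2 clause(s); 5 remain; assigned so far: [3]
unit clause [-5] forces x5=F; simplify:
  drop 5 from [5, -1] -> [-1]
  satisfied 3 clause(s); 2 remain; assigned so far: [3, 5]
unit clause [-1] forces x1=F; simplify:
  satisfied 2 clause(s); 0 remain; assigned so far: [1, 3, 5]

Answer: 0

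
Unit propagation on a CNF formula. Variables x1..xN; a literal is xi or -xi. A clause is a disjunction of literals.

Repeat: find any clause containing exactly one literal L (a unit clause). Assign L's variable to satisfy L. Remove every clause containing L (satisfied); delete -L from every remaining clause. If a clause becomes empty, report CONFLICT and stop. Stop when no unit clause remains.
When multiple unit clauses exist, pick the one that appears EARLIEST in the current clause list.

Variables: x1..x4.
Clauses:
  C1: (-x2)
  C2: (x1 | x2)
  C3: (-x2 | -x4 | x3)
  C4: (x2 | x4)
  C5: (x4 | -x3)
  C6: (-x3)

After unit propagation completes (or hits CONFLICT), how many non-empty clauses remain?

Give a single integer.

Answer: 0

Derivation:
unit clause [-2] forces x2=F; simplify:
  drop 2 from [1, 2] -> [1]
  drop 2 from [2, 4] -> [4]
  satisfied 2 clause(s); 4 remain; assigned so far: [2]
unit clause [1] forces x1=T; simplify:
  satisfied 1 clause(s); 3 remain; assigned so far: [1, 2]
unit clause [4] forces x4=T; simplify:
  satisfied 2 clause(s); 1 remain; assigned so far: [1, 2, 4]
unit clause [-3] forces x3=F; simplify:
  satisfied 1 clause(s); 0 remain; assigned so far: [1, 2, 3, 4]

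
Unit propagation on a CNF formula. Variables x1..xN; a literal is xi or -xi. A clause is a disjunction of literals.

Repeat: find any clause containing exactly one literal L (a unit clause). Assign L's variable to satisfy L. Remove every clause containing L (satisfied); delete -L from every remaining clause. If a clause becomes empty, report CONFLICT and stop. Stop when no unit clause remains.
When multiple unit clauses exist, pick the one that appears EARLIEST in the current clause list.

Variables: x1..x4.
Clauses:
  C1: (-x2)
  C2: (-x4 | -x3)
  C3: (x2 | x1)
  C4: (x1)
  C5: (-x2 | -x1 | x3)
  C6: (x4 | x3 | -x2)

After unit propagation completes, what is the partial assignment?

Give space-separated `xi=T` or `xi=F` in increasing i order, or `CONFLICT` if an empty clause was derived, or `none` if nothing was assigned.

unit clause [-2] forces x2=F; simplify:
  drop 2 from [2, 1] -> [1]
  satisfied 3 clause(s); 3 remain; assigned so far: [2]
unit clause [1] forces x1=T; simplify:
  satisfied 2 clause(s); 1 remain; assigned so far: [1, 2]

Answer: x1=T x2=F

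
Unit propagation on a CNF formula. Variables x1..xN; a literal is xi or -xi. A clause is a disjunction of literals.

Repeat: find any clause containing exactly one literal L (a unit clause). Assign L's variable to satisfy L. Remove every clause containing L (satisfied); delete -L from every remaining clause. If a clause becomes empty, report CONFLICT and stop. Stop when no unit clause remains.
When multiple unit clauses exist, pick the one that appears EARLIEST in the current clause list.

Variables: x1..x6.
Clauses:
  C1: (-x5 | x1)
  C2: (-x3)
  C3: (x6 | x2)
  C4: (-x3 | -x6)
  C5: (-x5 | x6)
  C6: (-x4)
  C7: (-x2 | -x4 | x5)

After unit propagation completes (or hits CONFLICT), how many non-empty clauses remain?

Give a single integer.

unit clause [-3] forces x3=F; simplify:
  satisfied 2 clause(s); 5 remain; assigned so far: [3]
unit clause [-4] forces x4=F; simplify:
  satisfied 2 clause(s); 3 remain; assigned so far: [3, 4]

Answer: 3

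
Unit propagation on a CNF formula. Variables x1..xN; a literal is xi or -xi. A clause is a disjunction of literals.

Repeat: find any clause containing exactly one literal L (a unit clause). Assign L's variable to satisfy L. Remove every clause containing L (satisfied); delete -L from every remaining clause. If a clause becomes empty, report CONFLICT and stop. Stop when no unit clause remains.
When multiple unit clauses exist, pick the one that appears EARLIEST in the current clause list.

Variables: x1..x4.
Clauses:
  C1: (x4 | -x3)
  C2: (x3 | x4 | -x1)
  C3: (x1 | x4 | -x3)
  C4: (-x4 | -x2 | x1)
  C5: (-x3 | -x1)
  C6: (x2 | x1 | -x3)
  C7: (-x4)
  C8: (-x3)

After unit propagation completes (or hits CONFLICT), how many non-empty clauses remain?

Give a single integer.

Answer: 0

Derivation:
unit clause [-4] forces x4=F; simplify:
  drop 4 from [4, -3] -> [-3]
  drop 4 from [3, 4, -1] -> [3, -1]
  drop 4 from [1, 4, -3] -> [1, -3]
  satisfied 2 clause(s); 6 remain; assigned so far: [4]
unit clause [-3] forces x3=F; simplify:
  drop 3 from [3, -1] -> [-1]
  satisfied 5 clause(s); 1 remain; assigned so far: [3, 4]
unit clause [-1] forces x1=F; simplify:
  satisfied 1 clause(s); 0 remain; assigned so far: [1, 3, 4]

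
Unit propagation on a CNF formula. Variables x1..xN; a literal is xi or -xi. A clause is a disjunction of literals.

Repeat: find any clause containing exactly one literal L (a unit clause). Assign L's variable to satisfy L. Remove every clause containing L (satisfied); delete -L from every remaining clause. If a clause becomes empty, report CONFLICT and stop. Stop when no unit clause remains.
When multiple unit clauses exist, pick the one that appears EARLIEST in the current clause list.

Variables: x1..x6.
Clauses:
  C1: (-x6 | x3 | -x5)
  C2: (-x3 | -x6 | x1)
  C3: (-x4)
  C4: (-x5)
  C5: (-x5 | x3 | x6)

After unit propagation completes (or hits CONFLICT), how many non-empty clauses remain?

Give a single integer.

Answer: 1

Derivation:
unit clause [-4] forces x4=F; simplify:
  satisfied 1 clause(s); 4 remain; assigned so far: [4]
unit clause [-5] forces x5=F; simplify:
  satisfied 3 clause(s); 1 remain; assigned so far: [4, 5]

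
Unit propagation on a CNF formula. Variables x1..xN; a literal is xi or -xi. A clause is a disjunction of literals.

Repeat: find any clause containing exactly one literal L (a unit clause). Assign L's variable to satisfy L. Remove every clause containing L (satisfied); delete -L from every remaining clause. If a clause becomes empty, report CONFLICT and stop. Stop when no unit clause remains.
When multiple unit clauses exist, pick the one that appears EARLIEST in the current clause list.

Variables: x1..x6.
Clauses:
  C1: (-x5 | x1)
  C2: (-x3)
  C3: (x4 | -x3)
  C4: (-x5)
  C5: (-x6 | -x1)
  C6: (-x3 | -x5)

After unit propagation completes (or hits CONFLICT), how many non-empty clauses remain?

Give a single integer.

Answer: 1

Derivation:
unit clause [-3] forces x3=F; simplify:
  satisfied 3 clause(s); 3 remain; assigned so far: [3]
unit clause [-5] forces x5=F; simplify:
  satisfied 2 clause(s); 1 remain; assigned so far: [3, 5]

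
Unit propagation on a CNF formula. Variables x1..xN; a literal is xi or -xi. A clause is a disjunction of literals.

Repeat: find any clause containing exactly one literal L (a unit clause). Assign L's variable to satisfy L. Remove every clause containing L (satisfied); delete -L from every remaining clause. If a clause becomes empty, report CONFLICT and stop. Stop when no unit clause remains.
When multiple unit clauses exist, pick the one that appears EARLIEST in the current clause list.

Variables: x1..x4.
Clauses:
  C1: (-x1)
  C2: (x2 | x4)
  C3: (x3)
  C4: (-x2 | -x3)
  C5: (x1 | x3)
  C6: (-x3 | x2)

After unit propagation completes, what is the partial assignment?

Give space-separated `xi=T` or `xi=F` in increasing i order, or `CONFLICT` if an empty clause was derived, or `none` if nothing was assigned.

Answer: CONFLICT

Derivation:
unit clause [-1] forces x1=F; simplify:
  drop 1 from [1, 3] -> [3]
  satisfied 1 clause(s); 5 remain; assigned so far: [1]
unit clause [3] forces x3=T; simplify:
  drop -3 from [-2, -3] -> [-2]
  drop -3 from [-3, 2] -> [2]
  satisfied 2 clause(s); 3 remain; assigned so far: [1, 3]
unit clause [-2] forces x2=F; simplify:
  drop 2 from [2, 4] -> [4]
  drop 2 from [2] -> [] (empty!)
  satisfied 1 clause(s); 2 remain; assigned so far: [1, 2, 3]
CONFLICT (empty clause)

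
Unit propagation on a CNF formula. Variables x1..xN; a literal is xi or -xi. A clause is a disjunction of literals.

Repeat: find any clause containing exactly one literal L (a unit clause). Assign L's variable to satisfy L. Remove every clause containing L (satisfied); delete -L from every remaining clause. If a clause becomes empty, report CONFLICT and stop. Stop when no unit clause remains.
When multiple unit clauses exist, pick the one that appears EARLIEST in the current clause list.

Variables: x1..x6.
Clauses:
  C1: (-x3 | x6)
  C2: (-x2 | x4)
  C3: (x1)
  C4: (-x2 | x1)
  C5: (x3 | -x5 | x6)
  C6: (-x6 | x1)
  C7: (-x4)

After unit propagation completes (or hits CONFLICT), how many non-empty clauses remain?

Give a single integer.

Answer: 2

Derivation:
unit clause [1] forces x1=T; simplify:
  satisfied 3 clause(s); 4 remain; assigned so far: [1]
unit clause [-4] forces x4=F; simplify:
  drop 4 from [-2, 4] -> [-2]
  satisfied 1 clause(s); 3 remain; assigned so far: [1, 4]
unit clause [-2] forces x2=F; simplify:
  satisfied 1 clause(s); 2 remain; assigned so far: [1, 2, 4]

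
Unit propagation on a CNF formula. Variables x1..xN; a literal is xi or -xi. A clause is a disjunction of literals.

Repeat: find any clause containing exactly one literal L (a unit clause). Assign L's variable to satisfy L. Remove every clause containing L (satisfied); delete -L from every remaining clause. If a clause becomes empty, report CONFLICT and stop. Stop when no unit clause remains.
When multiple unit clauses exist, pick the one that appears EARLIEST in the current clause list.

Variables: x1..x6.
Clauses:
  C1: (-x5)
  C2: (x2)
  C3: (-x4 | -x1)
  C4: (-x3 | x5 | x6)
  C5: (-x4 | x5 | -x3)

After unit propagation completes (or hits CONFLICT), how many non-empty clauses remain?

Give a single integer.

Answer: 3

Derivation:
unit clause [-5] forces x5=F; simplify:
  drop 5 from [-3, 5, 6] -> [-3, 6]
  drop 5 from [-4, 5, -3] -> [-4, -3]
  satisfied 1 clause(s); 4 remain; assigned so far: [5]
unit clause [2] forces x2=T; simplify:
  satisfied 1 clause(s); 3 remain; assigned so far: [2, 5]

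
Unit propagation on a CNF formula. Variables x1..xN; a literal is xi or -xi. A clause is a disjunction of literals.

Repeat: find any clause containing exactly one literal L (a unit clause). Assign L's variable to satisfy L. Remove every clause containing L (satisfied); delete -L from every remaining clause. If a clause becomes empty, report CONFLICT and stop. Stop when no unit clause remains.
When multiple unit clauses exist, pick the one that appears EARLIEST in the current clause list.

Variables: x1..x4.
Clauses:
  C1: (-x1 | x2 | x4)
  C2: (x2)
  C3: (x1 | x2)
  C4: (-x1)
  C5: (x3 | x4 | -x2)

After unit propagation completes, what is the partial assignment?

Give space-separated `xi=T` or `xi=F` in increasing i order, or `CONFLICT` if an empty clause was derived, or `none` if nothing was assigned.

unit clause [2] forces x2=T; simplify:
  drop -2 from [3, 4, -2] -> [3, 4]
  satisfied 3 clause(s); 2 remain; assigned so far: [2]
unit clause [-1] forces x1=F; simplify:
  satisfied 1 clause(s); 1 remain; assigned so far: [1, 2]

Answer: x1=F x2=T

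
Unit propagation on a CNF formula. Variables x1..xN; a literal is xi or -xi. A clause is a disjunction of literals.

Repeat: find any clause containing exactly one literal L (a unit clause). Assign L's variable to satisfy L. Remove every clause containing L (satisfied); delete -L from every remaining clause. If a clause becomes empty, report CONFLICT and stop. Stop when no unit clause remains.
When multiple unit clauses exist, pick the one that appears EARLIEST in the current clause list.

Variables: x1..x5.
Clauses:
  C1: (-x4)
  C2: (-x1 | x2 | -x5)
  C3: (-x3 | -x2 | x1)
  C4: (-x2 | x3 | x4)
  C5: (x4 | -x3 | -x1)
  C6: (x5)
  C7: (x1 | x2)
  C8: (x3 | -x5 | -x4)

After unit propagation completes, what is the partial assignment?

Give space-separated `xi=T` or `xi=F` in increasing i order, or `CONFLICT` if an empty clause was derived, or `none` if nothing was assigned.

Answer: x4=F x5=T

Derivation:
unit clause [-4] forces x4=F; simplify:
  drop 4 from [-2, 3, 4] -> [-2, 3]
  drop 4 from [4, -3, -1] -> [-3, -1]
  satisfied 2 clause(s); 6 remain; assigned so far: [4]
unit clause [5] forces x5=T; simplify:
  drop -5 from [-1, 2, -5] -> [-1, 2]
  satisfied 1 clause(s); 5 remain; assigned so far: [4, 5]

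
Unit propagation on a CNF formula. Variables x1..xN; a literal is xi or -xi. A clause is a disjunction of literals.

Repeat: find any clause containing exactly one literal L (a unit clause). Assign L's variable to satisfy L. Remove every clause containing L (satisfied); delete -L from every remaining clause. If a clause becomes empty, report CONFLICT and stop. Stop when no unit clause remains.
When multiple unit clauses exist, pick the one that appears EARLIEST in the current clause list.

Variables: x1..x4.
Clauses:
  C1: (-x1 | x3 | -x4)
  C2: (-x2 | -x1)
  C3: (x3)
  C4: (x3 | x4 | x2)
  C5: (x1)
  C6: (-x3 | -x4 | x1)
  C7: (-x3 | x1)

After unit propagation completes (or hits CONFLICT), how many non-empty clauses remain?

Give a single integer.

unit clause [3] forces x3=T; simplify:
  drop -3 from [-3, -4, 1] -> [-4, 1]
  drop -3 from [-3, 1] -> [1]
  satisfied 3 clause(s); 4 remain; assigned so far: [3]
unit clause [1] forces x1=T; simplify:
  drop -1 from [-2, -1] -> [-2]
  satisfied 3 clause(s); 1 remain; assigned so far: [1, 3]
unit clause [-2] forces x2=F; simplify:
  satisfied 1 clause(s); 0 remain; assigned so far: [1, 2, 3]

Answer: 0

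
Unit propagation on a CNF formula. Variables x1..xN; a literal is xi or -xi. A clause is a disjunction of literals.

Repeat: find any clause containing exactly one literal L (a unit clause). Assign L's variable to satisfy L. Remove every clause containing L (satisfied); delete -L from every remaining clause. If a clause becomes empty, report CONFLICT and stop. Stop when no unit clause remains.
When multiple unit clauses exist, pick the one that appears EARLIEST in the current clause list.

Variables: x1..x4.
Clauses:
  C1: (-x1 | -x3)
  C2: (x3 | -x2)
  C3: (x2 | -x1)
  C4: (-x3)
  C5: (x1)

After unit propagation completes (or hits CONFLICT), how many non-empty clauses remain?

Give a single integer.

Answer: 0

Derivation:
unit clause [-3] forces x3=F; simplify:
  drop 3 from [3, -2] -> [-2]
  satisfied 2 clause(s); 3 remain; assigned so far: [3]
unit clause [-2] forces x2=F; simplify:
  drop 2 from [2, -1] -> [-1]
  satisfied 1 clause(s); 2 remain; assigned so far: [2, 3]
unit clause [-1] forces x1=F; simplify:
  drop 1 from [1] -> [] (empty!)
  satisfied 1 clause(s); 1 remain; assigned so far: [1, 2, 3]
CONFLICT (empty clause)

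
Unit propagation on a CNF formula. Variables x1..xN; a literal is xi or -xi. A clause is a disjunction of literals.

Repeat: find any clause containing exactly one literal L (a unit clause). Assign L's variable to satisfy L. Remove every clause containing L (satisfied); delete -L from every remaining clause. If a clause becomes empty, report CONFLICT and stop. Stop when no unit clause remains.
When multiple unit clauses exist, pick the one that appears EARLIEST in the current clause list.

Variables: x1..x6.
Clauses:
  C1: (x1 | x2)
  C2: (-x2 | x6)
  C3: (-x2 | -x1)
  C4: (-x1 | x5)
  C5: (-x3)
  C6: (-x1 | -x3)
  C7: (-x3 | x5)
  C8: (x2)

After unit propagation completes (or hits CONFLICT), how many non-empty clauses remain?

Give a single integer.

Answer: 0

Derivation:
unit clause [-3] forces x3=F; simplify:
  satisfied 3 clause(s); 5 remain; assigned so far: [3]
unit clause [2] forces x2=T; simplify:
  drop -2 from [-2, 6] -> [6]
  drop -2 from [-2, -1] -> [-1]
  satisfied 2 clause(s); 3 remain; assigned so far: [2, 3]
unit clause [6] forces x6=T; simplify:
  satisfied 1 clause(s); 2 remain; assigned so far: [2, 3, 6]
unit clause [-1] forces x1=F; simplify:
  satisfied 2 clause(s); 0 remain; assigned so far: [1, 2, 3, 6]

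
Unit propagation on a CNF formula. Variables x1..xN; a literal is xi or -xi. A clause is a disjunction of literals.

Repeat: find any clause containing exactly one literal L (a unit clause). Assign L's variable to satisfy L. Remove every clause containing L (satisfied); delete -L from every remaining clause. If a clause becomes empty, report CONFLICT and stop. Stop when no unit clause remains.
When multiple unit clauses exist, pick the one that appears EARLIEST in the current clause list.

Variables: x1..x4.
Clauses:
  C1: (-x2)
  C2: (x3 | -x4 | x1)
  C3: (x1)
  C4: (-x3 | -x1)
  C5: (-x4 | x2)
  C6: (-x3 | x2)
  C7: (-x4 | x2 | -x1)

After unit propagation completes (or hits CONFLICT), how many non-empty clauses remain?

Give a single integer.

Answer: 0

Derivation:
unit clause [-2] forces x2=F; simplify:
  drop 2 from [-4, 2] -> [-4]
  drop 2 from [-3, 2] -> [-3]
  drop 2 from [-4, 2, -1] -> [-4, -1]
  satisfied 1 clause(s); 6 remain; assigned so far: [2]
unit clause [1] forces x1=T; simplify:
  drop -1 from [-3, -1] -> [-3]
  drop -1 from [-4, -1] -> [-4]
  satisfied 2 clause(s); 4 remain; assigned so far: [1, 2]
unit clause [-3] forces x3=F; simplify:
  satisfied 2 clause(s); 2 remain; assigned so far: [1, 2, 3]
unit clause [-4] forces x4=F; simplify:
  satisfied 2 clause(s); 0 remain; assigned so far: [1, 2, 3, 4]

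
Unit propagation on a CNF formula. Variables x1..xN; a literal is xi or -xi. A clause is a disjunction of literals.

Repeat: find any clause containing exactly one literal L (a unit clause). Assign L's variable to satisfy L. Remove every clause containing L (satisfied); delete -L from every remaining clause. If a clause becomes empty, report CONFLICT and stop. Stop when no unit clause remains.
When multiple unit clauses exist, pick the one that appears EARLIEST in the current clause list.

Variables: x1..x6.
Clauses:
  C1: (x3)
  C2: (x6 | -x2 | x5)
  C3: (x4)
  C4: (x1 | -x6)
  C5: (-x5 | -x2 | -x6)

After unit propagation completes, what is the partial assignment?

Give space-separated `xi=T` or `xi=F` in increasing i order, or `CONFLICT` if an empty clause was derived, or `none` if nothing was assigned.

Answer: x3=T x4=T

Derivation:
unit clause [3] forces x3=T; simplify:
  satisfied 1 clause(s); 4 remain; assigned so far: [3]
unit clause [4] forces x4=T; simplify:
  satisfied 1 clause(s); 3 remain; assigned so far: [3, 4]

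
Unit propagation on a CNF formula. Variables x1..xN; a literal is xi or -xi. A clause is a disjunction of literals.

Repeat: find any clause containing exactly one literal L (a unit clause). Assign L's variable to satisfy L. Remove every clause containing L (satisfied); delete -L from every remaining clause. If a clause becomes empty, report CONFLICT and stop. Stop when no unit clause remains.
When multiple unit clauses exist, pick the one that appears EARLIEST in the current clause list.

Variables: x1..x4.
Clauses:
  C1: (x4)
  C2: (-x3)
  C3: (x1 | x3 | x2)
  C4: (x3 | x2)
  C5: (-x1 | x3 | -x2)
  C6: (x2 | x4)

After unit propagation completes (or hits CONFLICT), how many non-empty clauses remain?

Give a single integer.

unit clause [4] forces x4=T; simplify:
  satisfied 2 clause(s); 4 remain; assigned so far: [4]
unit clause [-3] forces x3=F; simplify:
  drop 3 from [1, 3, 2] -> [1, 2]
  drop 3 from [3, 2] -> [2]
  drop 3 from [-1, 3, -2] -> [-1, -2]
  satisfied 1 clause(s); 3 remain; assigned so far: [3, 4]
unit clause [2] forces x2=T; simplify:
  drop -2 from [-1, -2] -> [-1]
  satisfied 2 clause(s); 1 remain; assigned so far: [2, 3, 4]
unit clause [-1] forces x1=F; simplify:
  satisfied 1 clause(s); 0 remain; assigned so far: [1, 2, 3, 4]

Answer: 0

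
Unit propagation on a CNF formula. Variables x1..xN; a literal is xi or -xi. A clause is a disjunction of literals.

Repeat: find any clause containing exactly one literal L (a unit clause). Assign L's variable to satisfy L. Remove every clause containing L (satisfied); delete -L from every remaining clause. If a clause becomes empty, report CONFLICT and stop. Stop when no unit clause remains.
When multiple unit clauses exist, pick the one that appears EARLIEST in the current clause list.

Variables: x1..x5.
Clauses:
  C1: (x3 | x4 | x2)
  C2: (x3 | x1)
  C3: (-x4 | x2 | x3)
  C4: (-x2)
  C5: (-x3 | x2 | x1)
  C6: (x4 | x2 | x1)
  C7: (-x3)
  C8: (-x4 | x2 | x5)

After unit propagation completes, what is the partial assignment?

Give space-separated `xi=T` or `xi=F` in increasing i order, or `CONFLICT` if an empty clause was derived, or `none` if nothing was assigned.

Answer: CONFLICT

Derivation:
unit clause [-2] forces x2=F; simplify:
  drop 2 from [3, 4, 2] -> [3, 4]
  drop 2 from [-4, 2, 3] -> [-4, 3]
  drop 2 from [-3, 2, 1] -> [-3, 1]
  drop 2 from [4, 2, 1] -> [4, 1]
  drop 2 from [-4, 2, 5] -> [-4, 5]
  satisfied 1 clause(s); 7 remain; assigned so far: [2]
unit clause [-3] forces x3=F; simplify:
  drop 3 from [3, 4] -> [4]
  drop 3 from [3, 1] -> [1]
  drop 3 from [-4, 3] -> [-4]
  satisfied 2 clause(s); 5 remain; assigned so far: [2, 3]
unit clause [4] forces x4=T; simplify:
  drop -4 from [-4] -> [] (empty!)
  drop -4 from [-4, 5] -> [5]
  satisfied 2 clause(s); 3 remain; assigned so far: [2, 3, 4]
CONFLICT (empty clause)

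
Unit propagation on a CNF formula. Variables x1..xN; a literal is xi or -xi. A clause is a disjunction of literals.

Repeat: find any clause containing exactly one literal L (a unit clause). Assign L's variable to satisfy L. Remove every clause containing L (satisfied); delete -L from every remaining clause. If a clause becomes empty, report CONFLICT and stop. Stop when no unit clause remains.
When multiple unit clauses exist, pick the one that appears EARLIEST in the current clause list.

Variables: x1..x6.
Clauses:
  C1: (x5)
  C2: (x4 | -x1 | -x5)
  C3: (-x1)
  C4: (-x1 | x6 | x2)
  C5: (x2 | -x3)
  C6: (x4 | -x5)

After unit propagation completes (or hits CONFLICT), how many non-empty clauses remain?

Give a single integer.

Answer: 1

Derivation:
unit clause [5] forces x5=T; simplify:
  drop -5 from [4, -1, -5] -> [4, -1]
  drop -5 from [4, -5] -> [4]
  satisfied 1 clause(s); 5 remain; assigned so far: [5]
unit clause [-1] forces x1=F; simplify:
  satisfied 3 clause(s); 2 remain; assigned so far: [1, 5]
unit clause [4] forces x4=T; simplify:
  satisfied 1 clause(s); 1 remain; assigned so far: [1, 4, 5]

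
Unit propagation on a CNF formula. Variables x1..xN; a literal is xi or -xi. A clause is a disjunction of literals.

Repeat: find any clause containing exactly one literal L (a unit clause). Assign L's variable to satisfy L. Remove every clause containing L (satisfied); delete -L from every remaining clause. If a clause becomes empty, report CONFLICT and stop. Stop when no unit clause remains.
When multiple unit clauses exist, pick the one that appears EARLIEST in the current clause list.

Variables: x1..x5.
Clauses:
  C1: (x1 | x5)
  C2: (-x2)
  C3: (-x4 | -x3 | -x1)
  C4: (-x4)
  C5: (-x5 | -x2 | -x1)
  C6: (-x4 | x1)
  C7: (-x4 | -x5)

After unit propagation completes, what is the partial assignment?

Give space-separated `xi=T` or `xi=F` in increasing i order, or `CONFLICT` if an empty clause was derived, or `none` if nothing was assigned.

unit clause [-2] forces x2=F; simplify:
  satisfied 2 clause(s); 5 remain; assigned so far: [2]
unit clause [-4] forces x4=F; simplify:
  satisfied 4 clause(s); 1 remain; assigned so far: [2, 4]

Answer: x2=F x4=F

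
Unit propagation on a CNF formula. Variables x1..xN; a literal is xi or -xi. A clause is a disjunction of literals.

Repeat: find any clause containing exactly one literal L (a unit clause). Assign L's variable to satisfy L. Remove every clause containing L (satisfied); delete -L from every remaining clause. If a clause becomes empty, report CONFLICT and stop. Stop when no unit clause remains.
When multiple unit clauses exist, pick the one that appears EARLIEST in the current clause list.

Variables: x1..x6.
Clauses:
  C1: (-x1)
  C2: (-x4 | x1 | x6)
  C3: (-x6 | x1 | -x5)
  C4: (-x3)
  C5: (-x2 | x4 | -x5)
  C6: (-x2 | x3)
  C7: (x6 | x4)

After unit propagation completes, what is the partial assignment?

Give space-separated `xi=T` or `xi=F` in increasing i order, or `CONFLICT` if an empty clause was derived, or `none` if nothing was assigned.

Answer: x1=F x2=F x3=F

Derivation:
unit clause [-1] forces x1=F; simplify:
  drop 1 from [-4, 1, 6] -> [-4, 6]
  drop 1 from [-6, 1, -5] -> [-6, -5]
  satisfied 1 clause(s); 6 remain; assigned so far: [1]
unit clause [-3] forces x3=F; simplify:
  drop 3 from [-2, 3] -> [-2]
  satisfied 1 clause(s); 5 remain; assigned so far: [1, 3]
unit clause [-2] forces x2=F; simplify:
  satisfied 2 clause(s); 3 remain; assigned so far: [1, 2, 3]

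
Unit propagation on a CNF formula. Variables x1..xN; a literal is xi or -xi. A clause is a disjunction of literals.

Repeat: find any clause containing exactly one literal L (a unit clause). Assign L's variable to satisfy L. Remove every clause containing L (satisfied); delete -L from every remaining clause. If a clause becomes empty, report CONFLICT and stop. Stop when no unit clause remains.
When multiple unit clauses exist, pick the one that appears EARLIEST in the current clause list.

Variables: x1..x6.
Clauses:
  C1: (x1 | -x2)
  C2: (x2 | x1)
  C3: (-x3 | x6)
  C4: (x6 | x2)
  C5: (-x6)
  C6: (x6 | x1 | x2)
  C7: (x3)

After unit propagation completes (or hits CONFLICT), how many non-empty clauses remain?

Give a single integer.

Answer: 4

Derivation:
unit clause [-6] forces x6=F; simplify:
  drop 6 from [-3, 6] -> [-3]
  drop 6 from [6, 2] -> [2]
  drop 6 from [6, 1, 2] -> [1, 2]
  satisfied 1 clause(s); 6 remain; assigned so far: [6]
unit clause [-3] forces x3=F; simplify:
  drop 3 from [3] -> [] (empty!)
  satisfied 1 clause(s); 5 remain; assigned so far: [3, 6]
CONFLICT (empty clause)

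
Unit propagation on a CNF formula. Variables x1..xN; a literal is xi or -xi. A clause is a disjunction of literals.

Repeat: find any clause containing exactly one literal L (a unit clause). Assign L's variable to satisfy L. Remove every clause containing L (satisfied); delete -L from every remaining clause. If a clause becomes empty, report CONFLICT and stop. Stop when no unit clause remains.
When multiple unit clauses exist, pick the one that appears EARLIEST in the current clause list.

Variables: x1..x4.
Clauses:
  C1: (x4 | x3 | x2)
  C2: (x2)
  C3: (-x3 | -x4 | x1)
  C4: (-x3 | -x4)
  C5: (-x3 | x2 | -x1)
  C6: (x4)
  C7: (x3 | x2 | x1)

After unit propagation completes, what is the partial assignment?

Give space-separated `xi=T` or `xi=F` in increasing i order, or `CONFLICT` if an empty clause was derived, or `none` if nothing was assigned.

Answer: x2=T x3=F x4=T

Derivation:
unit clause [2] forces x2=T; simplify:
  satisfied 4 clause(s); 3 remain; assigned so far: [2]
unit clause [4] forces x4=T; simplify:
  drop -4 from [-3, -4, 1] -> [-3, 1]
  drop -4 from [-3, -4] -> [-3]
  satisfied 1 clause(s); 2 remain; assigned so far: [2, 4]
unit clause [-3] forces x3=F; simplify:
  satisfied 2 clause(s); 0 remain; assigned so far: [2, 3, 4]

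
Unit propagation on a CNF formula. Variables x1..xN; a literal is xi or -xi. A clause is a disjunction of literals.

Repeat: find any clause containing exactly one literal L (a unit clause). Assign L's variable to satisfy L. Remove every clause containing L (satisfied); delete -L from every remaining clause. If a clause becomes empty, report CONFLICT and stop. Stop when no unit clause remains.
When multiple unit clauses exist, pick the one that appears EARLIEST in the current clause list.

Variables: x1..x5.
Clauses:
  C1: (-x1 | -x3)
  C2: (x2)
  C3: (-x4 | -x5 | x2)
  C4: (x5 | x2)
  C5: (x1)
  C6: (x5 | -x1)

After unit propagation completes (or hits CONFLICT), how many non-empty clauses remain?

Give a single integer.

unit clause [2] forces x2=T; simplify:
  satisfied 3 clause(s); 3 remain; assigned so far: [2]
unit clause [1] forces x1=T; simplify:
  drop -1 from [-1, -3] -> [-3]
  drop -1 from [5, -1] -> [5]
  satisfied 1 clause(s); 2 remain; assigned so far: [1, 2]
unit clause [-3] forces x3=F; simplify:
  satisfied 1 clause(s); 1 remain; assigned so far: [1, 2, 3]
unit clause [5] forces x5=T; simplify:
  satisfied 1 clause(s); 0 remain; assigned so far: [1, 2, 3, 5]

Answer: 0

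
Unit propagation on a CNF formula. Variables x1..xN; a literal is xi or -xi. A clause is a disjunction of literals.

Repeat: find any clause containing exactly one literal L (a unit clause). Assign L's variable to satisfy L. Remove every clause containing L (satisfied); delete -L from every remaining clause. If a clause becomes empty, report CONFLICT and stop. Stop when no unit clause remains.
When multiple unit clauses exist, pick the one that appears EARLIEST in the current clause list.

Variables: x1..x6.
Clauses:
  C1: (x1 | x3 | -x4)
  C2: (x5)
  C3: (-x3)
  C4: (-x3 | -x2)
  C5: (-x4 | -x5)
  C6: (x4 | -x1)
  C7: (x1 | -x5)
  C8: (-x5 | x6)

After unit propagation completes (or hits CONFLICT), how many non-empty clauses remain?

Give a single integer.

unit clause [5] forces x5=T; simplify:
  drop -5 from [-4, -5] -> [-4]
  drop -5 from [1, -5] -> [1]
  drop -5 from [-5, 6] -> [6]
  satisfied 1 clause(s); 7 remain; assigned so far: [5]
unit clause [-3] forces x3=F; simplify:
  drop 3 from [1, 3, -4] -> [1, -4]
  satisfied 2 clause(s); 5 remain; assigned so far: [3, 5]
unit clause [-4] forces x4=F; simplify:
  drop 4 from [4, -1] -> [-1]
  satisfied 2 clause(s); 3 remain; assigned so far: [3, 4, 5]
unit clause [-1] forces x1=F; simplify:
  drop 1 from [1] -> [] (empty!)
  satisfied 1 clause(s); 2 remain; assigned so far: [1, 3, 4, 5]
CONFLICT (empty clause)

Answer: 1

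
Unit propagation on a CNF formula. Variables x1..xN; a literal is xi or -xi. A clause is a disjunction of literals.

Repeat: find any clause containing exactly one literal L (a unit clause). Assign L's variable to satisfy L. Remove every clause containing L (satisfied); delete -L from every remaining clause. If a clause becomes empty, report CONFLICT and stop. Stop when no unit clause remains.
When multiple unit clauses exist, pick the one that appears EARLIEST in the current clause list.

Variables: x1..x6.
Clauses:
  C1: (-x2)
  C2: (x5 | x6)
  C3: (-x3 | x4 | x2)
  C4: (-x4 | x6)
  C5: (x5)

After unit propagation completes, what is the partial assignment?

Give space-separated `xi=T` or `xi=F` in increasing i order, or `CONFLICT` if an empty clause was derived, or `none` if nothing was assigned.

unit clause [-2] forces x2=F; simplify:
  drop 2 from [-3, 4, 2] -> [-3, 4]
  satisfied 1 clause(s); 4 remain; assigned so far: [2]
unit clause [5] forces x5=T; simplify:
  satisfied 2 clause(s); 2 remain; assigned so far: [2, 5]

Answer: x2=F x5=T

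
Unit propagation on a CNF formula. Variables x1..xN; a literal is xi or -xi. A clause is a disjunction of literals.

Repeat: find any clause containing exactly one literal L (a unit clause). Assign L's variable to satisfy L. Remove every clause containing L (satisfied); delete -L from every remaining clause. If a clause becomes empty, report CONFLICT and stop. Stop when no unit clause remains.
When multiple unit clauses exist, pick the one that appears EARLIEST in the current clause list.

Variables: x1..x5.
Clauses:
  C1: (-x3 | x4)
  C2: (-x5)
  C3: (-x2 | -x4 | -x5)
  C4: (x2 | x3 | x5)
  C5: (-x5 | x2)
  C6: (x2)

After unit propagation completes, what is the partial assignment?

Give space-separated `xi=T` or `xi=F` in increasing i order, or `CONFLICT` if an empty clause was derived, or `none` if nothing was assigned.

Answer: x2=T x5=F

Derivation:
unit clause [-5] forces x5=F; simplify:
  drop 5 from [2, 3, 5] -> [2, 3]
  satisfied 3 clause(s); 3 remain; assigned so far: [5]
unit clause [2] forces x2=T; simplify:
  satisfied 2 clause(s); 1 remain; assigned so far: [2, 5]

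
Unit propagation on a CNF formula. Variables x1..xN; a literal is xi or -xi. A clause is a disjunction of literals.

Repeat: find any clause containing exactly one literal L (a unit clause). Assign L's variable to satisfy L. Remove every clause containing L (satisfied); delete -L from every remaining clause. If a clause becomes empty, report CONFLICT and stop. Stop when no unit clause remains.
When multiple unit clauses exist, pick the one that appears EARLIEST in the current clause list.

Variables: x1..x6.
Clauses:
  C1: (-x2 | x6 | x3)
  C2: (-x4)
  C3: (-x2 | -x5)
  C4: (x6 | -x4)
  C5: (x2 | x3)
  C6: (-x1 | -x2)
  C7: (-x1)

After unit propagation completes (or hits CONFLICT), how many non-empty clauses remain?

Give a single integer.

unit clause [-4] forces x4=F; simplify:
  satisfied 2 clause(s); 5 remain; assigned so far: [4]
unit clause [-1] forces x1=F; simplify:
  satisfied 2 clause(s); 3 remain; assigned so far: [1, 4]

Answer: 3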